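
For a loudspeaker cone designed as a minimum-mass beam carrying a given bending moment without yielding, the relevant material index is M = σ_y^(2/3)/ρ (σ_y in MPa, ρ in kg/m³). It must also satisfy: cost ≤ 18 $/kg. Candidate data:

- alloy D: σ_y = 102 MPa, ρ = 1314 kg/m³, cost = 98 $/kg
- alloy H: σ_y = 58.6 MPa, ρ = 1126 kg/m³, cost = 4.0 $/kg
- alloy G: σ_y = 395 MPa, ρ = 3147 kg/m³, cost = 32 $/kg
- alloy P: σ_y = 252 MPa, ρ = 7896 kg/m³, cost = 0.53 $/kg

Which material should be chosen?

alloy H

Screen on constraints: cost ≤ 18 $/kg. Survivors: alloy H, alloy P.
Evaluate M for each candidate:
  alloy H: M = 13.4×10⁻³
  alloy P: M = 5.05×10⁻³
The maximum is for alloy H.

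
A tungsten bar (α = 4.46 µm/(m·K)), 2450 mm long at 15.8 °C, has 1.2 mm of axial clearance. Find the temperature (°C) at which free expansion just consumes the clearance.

α·L₀·ΔT = 1.2 mm ⇒ ΔT = 1.2 / (4.46×10⁻⁶ × 2450.0) = 109.8 K.
T = 15.8 + 109.8 = 125.6 °C.

126 °C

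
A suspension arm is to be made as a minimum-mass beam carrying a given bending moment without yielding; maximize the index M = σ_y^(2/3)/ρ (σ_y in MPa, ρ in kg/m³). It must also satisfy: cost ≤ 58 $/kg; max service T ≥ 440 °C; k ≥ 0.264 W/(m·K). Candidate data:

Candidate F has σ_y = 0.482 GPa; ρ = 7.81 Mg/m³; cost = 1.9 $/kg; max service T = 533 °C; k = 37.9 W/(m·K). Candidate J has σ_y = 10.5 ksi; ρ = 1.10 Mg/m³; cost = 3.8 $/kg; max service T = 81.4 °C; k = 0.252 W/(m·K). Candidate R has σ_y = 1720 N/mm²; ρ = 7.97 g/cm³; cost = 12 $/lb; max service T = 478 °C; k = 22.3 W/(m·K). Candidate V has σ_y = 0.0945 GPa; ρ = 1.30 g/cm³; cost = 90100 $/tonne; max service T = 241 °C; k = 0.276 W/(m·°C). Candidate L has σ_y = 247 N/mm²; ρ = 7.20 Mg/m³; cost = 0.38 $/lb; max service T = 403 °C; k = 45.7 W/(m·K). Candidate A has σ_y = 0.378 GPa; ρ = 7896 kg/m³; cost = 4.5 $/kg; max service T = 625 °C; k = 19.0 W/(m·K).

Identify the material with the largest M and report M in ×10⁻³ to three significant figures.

candidate R, M = 18.0×10⁻³

Screen on constraints: cost ≤ 58 $/kg; max service T ≥ 440 °C; k ≥ 0.264 W/(m·K). Survivors: candidate F, candidate R, candidate A.
After converting to SI:
  candidate F: σ_y = 482.0 MPa, ρ = 7810 kg/m³
  candidate R: σ_y = 1720 MPa, ρ = 7970 kg/m³
  candidate A: σ_y = 378.0 MPa, ρ = 7896 kg/m³
  candidate R: M = 18.0×10⁻³
  candidate F: M = 7.87×10⁻³
  candidate A: M = 6.62×10⁻³
The maximum is for candidate R.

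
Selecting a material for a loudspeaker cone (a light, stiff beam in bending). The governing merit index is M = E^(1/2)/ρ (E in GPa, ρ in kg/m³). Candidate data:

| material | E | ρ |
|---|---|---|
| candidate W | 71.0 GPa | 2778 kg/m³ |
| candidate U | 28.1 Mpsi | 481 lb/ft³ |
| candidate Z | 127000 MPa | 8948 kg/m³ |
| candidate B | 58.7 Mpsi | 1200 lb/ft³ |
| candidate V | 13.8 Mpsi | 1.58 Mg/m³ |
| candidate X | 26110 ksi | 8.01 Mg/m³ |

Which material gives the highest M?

Convert each candidate to consistent units, then evaluate M:
  candidate W: E = 71.00 GPa, ρ = 2778 kg/m³
  candidate U: E = 193.7 GPa, ρ = 7705 kg/m³
  candidate Z: E = 127.0 GPa, ρ = 8948 kg/m³
  candidate B: E = 404.7 GPa, ρ = 19220 kg/m³
  candidate V: E = 95.15 GPa, ρ = 1580 kg/m³
  candidate X: E = 180.0 GPa, ρ = 8010 kg/m³
  candidate V: M = 6.17×10⁻³
  candidate W: M = 3.03×10⁻³
  candidate U: M = 1.81×10⁻³
  candidate X: M = 1.68×10⁻³
  candidate Z: M = 1.26×10⁻³
  candidate B: M = 1.05×10⁻³
The maximum is for candidate V.

candidate V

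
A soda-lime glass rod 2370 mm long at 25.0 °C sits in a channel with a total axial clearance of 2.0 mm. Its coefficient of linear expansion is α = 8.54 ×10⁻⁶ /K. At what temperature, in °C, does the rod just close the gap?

124 °C

α·L₀·ΔT = 2.0 mm ⇒ ΔT = 2.0 / (8.54×10⁻⁶ × 2370.0) = 98.82 K.
T = 25.0 + 98.82 = 123.8 °C.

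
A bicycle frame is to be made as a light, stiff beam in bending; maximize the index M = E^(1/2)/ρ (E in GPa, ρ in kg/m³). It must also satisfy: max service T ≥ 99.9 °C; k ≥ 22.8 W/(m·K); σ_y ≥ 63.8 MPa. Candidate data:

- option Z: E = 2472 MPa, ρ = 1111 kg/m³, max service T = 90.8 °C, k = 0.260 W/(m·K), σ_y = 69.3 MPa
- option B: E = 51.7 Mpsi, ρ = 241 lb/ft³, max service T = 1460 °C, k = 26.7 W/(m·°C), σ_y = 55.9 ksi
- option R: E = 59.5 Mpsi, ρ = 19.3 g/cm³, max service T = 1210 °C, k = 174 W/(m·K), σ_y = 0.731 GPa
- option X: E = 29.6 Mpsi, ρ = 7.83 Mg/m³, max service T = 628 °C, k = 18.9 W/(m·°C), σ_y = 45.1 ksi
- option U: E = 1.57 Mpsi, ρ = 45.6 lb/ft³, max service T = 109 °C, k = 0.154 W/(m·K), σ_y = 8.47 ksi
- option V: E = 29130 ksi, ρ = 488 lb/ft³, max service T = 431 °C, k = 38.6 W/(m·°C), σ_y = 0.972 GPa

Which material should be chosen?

option B

Screen on constraints: max service T ≥ 99.9 °C; k ≥ 22.8 W/(m·K); σ_y ≥ 63.8 MPa. Survivors: option B, option R, option V.
In SI units:
  option B: E = 356.5 GPa, ρ = 3860 kg/m³
  option R: E = 410.2 GPa, ρ = 19300 kg/m³
  option V: E = 200.8 GPa, ρ = 7817 kg/m³
  option B: M = 4.89×10⁻³
  option V: M = 1.81×10⁻³
  option R: M = 1.05×10⁻³
Option B has the largest M.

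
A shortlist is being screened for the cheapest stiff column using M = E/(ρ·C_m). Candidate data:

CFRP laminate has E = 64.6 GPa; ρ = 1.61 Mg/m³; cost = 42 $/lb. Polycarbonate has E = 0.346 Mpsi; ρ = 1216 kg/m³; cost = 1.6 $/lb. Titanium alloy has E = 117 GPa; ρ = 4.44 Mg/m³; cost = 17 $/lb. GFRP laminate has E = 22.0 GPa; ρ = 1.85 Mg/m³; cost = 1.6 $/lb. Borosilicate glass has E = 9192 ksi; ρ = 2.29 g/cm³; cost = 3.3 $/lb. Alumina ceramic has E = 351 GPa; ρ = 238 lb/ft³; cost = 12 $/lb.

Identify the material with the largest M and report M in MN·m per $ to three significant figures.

Normalizing units and computing the index:
  CFRP laminate: E = 64.60 GPa, ρ = 1610 kg/m³, cost = 92.59 $/kg
  polycarbonate: E = 2.386 GPa, ρ = 1216 kg/m³, cost = 3.527 $/kg
  titanium alloy: E = 117.0 GPa, ρ = 4440 kg/m³, cost = 37.48 $/kg
  GFRP laminate: E = 22.00 GPa, ρ = 1850 kg/m³, cost = 3.527 $/kg
  borosilicate glass: E = 63.38 GPa, ρ = 2290 kg/m³, cost = 7.275 $/kg
  alumina ceramic: E = 351.0 GPa, ρ = 3812 kg/m³, cost = 26.46 $/kg
  borosilicate glass: M = 3.80 MN·m per $
  alumina ceramic: M = 3.48 MN·m per $
  GFRP laminate: M = 3.37 MN·m per $
  titanium alloy: M = 0.703 MN·m per $
  polycarbonate: M = 0.556 MN·m per $
  CFRP laminate: M = 0.433 MN·m per $
Highest index: borosilicate glass.

borosilicate glass, M = 3.80 MN·m per $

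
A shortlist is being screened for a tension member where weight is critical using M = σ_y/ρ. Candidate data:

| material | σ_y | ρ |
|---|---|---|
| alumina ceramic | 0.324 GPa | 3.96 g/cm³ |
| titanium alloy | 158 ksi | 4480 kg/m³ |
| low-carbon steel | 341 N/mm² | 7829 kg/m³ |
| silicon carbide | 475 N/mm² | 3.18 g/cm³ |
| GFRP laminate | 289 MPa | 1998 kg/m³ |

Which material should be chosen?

titanium alloy

Normalizing units and computing the index:
  alumina ceramic: σ_y = 324.0 MPa, ρ = 3960 kg/m³
  titanium alloy: σ_y = 1089 MPa, ρ = 4480 kg/m³
  low-carbon steel: σ_y = 341.0 MPa, ρ = 7829 kg/m³
  silicon carbide: σ_y = 475.0 MPa, ρ = 3180 kg/m³
  GFRP laminate: σ_y = 289.0 MPa, ρ = 1998 kg/m³
  titanium alloy: M = 243 kN·m/kg
  silicon carbide: M = 149 kN·m/kg
  GFRP laminate: M = 145 kN·m/kg
  alumina ceramic: M = 81.8 kN·m/kg
  low-carbon steel: M = 43.6 kN·m/kg
The maximum is for titanium alloy.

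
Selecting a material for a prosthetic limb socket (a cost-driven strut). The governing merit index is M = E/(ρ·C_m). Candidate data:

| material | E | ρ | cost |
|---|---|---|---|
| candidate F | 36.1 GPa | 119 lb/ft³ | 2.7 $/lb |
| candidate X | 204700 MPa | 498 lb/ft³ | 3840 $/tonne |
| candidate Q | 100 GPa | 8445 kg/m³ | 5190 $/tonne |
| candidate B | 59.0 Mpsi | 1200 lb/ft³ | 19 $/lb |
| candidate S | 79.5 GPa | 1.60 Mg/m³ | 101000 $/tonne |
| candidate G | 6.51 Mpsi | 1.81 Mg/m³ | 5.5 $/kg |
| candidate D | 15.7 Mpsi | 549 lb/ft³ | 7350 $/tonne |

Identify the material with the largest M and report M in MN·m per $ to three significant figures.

Putting every candidate on a common basis:
  candidate F: E = 36.10 GPa, ρ = 1906 kg/m³, cost = 5.952 $/kg
  candidate X: E = 204.7 GPa, ρ = 7977 kg/m³, cost = 3.840 $/kg
  candidate Q: E = 100.0 GPa, ρ = 8445 kg/m³, cost = 5.190 $/kg
  candidate B: E = 406.8 GPa, ρ = 19220 kg/m³, cost = 41.89 $/kg
  candidate S: E = 79.50 GPa, ρ = 1600 kg/m³, cost = 101.0 $/kg
  candidate G: E = 44.88 GPa, ρ = 1810 kg/m³, cost = 5.500 $/kg
  candidate D: E = 108.2 GPa, ρ = 8794 kg/m³, cost = 7.350 $/kg
  candidate X: M = 6.68 MN·m per $
  candidate G: M = 4.51 MN·m per $
  candidate F: M = 3.18 MN·m per $
  candidate Q: M = 2.28 MN·m per $
  candidate D: M = 1.67 MN·m per $
  candidate B: M = 0.505 MN·m per $
  candidate S: M = 0.492 MN·m per $
Highest index: candidate X.

candidate X, M = 6.68 MN·m per $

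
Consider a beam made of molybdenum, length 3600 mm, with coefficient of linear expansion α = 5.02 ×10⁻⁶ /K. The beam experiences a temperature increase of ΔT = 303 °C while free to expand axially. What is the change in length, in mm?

ΔL = α·L₀·ΔT = 5.02×10⁻⁶ × 3600 mm × 303.0 K = 5.48 mm.

5.48 mm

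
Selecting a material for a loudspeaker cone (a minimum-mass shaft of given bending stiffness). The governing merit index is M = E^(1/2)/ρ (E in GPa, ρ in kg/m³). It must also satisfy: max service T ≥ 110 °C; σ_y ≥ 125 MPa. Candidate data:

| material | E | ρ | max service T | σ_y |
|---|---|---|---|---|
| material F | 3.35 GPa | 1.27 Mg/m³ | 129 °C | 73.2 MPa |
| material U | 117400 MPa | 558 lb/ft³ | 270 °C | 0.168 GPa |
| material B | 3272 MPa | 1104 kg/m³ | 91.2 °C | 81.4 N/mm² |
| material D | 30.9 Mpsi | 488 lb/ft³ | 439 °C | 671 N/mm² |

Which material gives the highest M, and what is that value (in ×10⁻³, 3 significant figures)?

material D, M = 1.87×10⁻³

Screen on constraints: max service T ≥ 110 °C; σ_y ≥ 125 MPa. Survivors: material U, material D.
Putting every candidate on a common basis:
  material U: E = 117.4 GPa, ρ = 8938 kg/m³
  material D: E = 213.0 GPa, ρ = 7817 kg/m³
  material D: M = 1.87×10⁻³
  material U: M = 1.21×10⁻³
Material D has the largest M.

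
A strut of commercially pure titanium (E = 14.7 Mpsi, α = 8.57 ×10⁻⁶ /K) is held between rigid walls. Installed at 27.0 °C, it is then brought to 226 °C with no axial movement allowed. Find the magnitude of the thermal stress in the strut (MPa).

E = 14.7 Mpsi = 101.4 GPa.
ΔT = 199.0 K. Constrained thermal stress σ = E·α·ΔT = 101.4×10³ MPa × 8.57×10⁻⁶ × 199.0 = 173 MPa (compressive).

173 MPa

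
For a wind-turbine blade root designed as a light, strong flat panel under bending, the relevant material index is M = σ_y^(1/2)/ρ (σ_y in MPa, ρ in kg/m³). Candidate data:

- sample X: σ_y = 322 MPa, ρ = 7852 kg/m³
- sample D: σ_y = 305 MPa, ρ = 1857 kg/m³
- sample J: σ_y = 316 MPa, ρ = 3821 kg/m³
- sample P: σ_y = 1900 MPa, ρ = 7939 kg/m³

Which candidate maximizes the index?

Computing M directly (units already consistent):
  sample D: M = 9.40×10⁻³
  sample P: M = 5.49×10⁻³
  sample J: M = 4.65×10⁻³
  sample X: M = 2.29×10⁻³
The maximum is for sample D.

sample D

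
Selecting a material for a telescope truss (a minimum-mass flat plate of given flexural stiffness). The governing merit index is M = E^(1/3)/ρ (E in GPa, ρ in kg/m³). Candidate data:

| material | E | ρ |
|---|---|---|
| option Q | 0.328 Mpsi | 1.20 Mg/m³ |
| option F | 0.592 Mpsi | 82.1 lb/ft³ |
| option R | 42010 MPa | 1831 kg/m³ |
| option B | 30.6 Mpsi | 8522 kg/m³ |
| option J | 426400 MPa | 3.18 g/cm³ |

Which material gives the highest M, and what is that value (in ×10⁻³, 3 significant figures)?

option J, M = 2.37×10⁻³

Putting every candidate on a common basis:
  option Q: E = 2.261 GPa, ρ = 1200 kg/m³
  option F: E = 4.082 GPa, ρ = 1315 kg/m³
  option R: E = 42.01 GPa, ρ = 1831 kg/m³
  option B: E = 211.0 GPa, ρ = 8522 kg/m³
  option J: E = 426.4 GPa, ρ = 3180 kg/m³
  option J: M = 2.37×10⁻³
  option R: M = 1.90×10⁻³
  option F: M = 1.22×10⁻³
  option Q: M = 1.09×10⁻³
  option B: M = 0.699×10⁻³
The maximum is for option J.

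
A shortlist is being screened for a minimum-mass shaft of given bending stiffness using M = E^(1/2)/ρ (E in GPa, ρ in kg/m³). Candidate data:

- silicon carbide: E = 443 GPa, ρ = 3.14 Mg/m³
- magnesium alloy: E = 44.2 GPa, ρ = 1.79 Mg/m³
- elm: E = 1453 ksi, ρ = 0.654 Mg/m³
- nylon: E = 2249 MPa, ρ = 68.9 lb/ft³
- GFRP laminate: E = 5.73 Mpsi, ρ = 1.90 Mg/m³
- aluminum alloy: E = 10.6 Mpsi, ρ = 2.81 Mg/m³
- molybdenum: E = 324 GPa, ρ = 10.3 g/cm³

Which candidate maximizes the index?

silicon carbide

In SI units:
  silicon carbide: E = 443.0 GPa, ρ = 3140 kg/m³
  magnesium alloy: E = 44.20 GPa, ρ = 1790 kg/m³
  elm: E = 10.02 GPa, ρ = 654.0 kg/m³
  nylon: E = 2.249 GPa, ρ = 1104 kg/m³
  GFRP laminate: E = 39.51 GPa, ρ = 1900 kg/m³
  aluminum alloy: E = 73.08 GPa, ρ = 2810 kg/m³
  molybdenum: E = 324.0 GPa, ρ = 10300 kg/m³
  silicon carbide: M = 6.70×10⁻³
  elm: M = 4.84×10⁻³
  magnesium alloy: M = 3.71×10⁻³
  GFRP laminate: M = 3.31×10⁻³
  aluminum alloy: M = 3.04×10⁻³
  molybdenum: M = 1.75×10⁻³
  nylon: M = 1.36×10⁻³
Highest index: silicon carbide.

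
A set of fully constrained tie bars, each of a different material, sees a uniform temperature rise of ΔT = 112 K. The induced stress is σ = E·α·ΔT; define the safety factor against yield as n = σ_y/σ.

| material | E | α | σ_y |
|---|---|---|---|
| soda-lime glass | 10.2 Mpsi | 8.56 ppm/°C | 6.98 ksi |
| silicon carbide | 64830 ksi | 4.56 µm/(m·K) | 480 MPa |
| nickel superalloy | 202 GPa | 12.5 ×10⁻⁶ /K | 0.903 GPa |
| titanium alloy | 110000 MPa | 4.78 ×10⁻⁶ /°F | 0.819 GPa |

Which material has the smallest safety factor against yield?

soda-lime glass

Converting E to GPa, α to ×10⁻⁶/K, σ_y to MPa, then σ and n for each:
  soda-lime glass: E = 70.33, α = 8.56, σ_y = 48.13 → σ = 67.4 MPa, n = 0.714
  silicon carbide: E = 447.0, α = 4.56, σ_y = 480.0 → σ = 228 MPa, n = 2.10
  nickel superalloy: E = 202.0, α = 12.5, σ_y = 903.0 → σ = 283 MPa, n = 3.19
  titanium alloy: E = 110.0, α = 8.60, σ_y = 819.0 → σ = 106 MPa, n = 7.73
The minimum is soda-lime glass at n = 0.714.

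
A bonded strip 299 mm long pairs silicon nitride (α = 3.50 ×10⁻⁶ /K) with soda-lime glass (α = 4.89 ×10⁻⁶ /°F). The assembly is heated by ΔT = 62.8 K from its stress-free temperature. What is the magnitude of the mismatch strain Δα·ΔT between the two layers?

3.33×10⁻⁴

soda-lime glass: α = 4.89×10⁻⁶/°F × 9/5 = 8.80×10⁻⁶/K.
Δα = |3.50 − 8.80|×10⁻⁶/K = 5.30×10⁻⁶/K.
Mismatch strain = Δα·ΔT = 5.30×10⁻⁶ × 62.8 = 3.33×10⁻⁴.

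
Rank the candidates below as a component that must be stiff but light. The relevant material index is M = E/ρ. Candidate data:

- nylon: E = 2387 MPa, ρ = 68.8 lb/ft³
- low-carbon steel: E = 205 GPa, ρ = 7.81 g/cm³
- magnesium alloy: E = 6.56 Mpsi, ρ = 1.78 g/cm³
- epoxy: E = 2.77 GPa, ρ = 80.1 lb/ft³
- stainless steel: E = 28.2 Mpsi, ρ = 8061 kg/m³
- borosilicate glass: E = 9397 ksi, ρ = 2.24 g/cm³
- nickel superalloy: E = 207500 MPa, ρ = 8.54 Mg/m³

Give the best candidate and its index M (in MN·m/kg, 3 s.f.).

borosilicate glass, M = 28.9 MN·m/kg

Convert each candidate to consistent units, then evaluate M:
  nylon: E = 2.387 GPa, ρ = 1102 kg/m³
  low-carbon steel: E = 205.0 GPa, ρ = 7810 kg/m³
  magnesium alloy: E = 45.23 GPa, ρ = 1780 kg/m³
  epoxy: E = 2.770 GPa, ρ = 1283 kg/m³
  stainless steel: E = 194.4 GPa, ρ = 8061 kg/m³
  borosilicate glass: E = 64.79 GPa, ρ = 2240 kg/m³
  nickel superalloy: E = 207.5 GPa, ρ = 8540 kg/m³
  borosilicate glass: M = 28.9 MN·m/kg
  low-carbon steel: M = 26.2 MN·m/kg
  magnesium alloy: M = 25.4 MN·m/kg
  nickel superalloy: M = 24.3 MN·m/kg
  stainless steel: M = 24.1 MN·m/kg
  nylon: M = 2.17 MN·m/kg
  epoxy: M = 2.16 MN·m/kg
Borosilicate glass ranks first.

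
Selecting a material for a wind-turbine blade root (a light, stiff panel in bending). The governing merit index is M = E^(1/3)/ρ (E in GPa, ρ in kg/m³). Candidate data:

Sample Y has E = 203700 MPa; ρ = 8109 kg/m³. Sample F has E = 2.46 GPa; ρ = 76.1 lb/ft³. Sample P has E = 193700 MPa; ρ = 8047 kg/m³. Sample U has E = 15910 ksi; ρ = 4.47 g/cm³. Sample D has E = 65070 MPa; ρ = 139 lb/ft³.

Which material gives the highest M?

sample D

Normalizing units and computing the index:
  sample Y: E = 203.7 GPa, ρ = 8109 kg/m³
  sample F: E = 2.460 GPa, ρ = 1219 kg/m³
  sample P: E = 193.7 GPa, ρ = 8047 kg/m³
  sample U: E = 109.7 GPa, ρ = 4470 kg/m³
  sample D: E = 65.07 GPa, ρ = 2227 kg/m³
  sample D: M = 1.81×10⁻³
  sample F: M = 1.11×10⁻³
  sample U: M = 1.07×10⁻³
  sample Y: M = 0.726×10⁻³
  sample P: M = 0.719×10⁻³
The maximum is for sample D.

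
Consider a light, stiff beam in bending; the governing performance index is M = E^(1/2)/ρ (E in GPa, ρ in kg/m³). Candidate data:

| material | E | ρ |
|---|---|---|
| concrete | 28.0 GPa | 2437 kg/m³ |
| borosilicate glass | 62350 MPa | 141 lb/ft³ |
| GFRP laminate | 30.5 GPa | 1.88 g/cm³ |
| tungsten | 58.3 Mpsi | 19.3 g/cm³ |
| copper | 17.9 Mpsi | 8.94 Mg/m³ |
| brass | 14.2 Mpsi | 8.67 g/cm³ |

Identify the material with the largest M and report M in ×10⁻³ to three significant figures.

borosilicate glass, M = 3.50×10⁻³

Convert each candidate to consistent units, then evaluate M:
  concrete: E = 28.00 GPa, ρ = 2437 kg/m³
  borosilicate glass: E = 62.35 GPa, ρ = 2259 kg/m³
  GFRP laminate: E = 30.50 GPa, ρ = 1880 kg/m³
  tungsten: E = 402.0 GPa, ρ = 19300 kg/m³
  copper: E = 123.4 GPa, ρ = 8940 kg/m³
  brass: E = 97.91 GPa, ρ = 8670 kg/m³
  borosilicate glass: M = 3.50×10⁻³
  GFRP laminate: M = 2.94×10⁻³
  concrete: M = 2.17×10⁻³
  copper: M = 1.24×10⁻³
  brass: M = 1.14×10⁻³
  tungsten: M = 1.04×10⁻³
The maximum is for borosilicate glass.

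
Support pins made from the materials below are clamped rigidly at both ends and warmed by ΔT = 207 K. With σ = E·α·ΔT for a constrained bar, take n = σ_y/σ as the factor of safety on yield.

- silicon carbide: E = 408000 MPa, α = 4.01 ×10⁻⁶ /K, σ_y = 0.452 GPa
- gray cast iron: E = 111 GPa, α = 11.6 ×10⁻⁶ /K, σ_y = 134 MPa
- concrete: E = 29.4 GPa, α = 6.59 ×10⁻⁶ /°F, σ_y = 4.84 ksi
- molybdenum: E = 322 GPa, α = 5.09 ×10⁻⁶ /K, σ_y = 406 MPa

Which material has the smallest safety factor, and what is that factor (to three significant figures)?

concrete, n = 0.462

Converting E to GPa, α to ×10⁻⁶/K, σ_y to MPa, then σ and n for each:
  silicon carbide: E = 408.0, α = 4.01, σ_y = 452.0 → σ = 339 MPa, n = 1.33
  gray cast iron: E = 111.0, α = 11.6, σ_y = 134.0 → σ = 267 MPa, n = 0.503
  concrete: E = 29.40, α = 11.9, σ_y = 33.37 → σ = 72.2 MPa, n = 0.462
  molybdenum: E = 322.0, α = 5.09, σ_y = 406.0 → σ = 339 MPa, n = 1.20
Smallest n: concrete with n = 0.462.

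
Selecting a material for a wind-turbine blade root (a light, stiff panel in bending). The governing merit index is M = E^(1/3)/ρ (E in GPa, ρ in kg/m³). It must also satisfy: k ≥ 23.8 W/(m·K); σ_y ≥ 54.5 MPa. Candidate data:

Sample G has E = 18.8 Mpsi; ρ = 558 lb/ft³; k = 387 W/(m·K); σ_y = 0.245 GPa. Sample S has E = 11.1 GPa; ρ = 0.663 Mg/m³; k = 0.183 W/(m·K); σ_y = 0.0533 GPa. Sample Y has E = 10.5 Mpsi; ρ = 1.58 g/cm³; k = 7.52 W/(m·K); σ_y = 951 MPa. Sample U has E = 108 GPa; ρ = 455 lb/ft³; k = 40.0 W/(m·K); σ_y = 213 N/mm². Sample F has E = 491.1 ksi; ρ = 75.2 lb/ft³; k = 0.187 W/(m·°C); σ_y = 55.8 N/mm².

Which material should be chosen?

sample U

Screen on constraints: k ≥ 23.8 W/(m·K); σ_y ≥ 54.5 MPa. Survivors: sample G, sample U.
Putting every candidate on a common basis:
  sample G: E = 129.6 GPa, ρ = 8938 kg/m³
  sample U: E = 108.0 GPa, ρ = 7288 kg/m³
  sample U: M = 0.653×10⁻³
  sample G: M = 0.566×10⁻³
Highest index: sample U.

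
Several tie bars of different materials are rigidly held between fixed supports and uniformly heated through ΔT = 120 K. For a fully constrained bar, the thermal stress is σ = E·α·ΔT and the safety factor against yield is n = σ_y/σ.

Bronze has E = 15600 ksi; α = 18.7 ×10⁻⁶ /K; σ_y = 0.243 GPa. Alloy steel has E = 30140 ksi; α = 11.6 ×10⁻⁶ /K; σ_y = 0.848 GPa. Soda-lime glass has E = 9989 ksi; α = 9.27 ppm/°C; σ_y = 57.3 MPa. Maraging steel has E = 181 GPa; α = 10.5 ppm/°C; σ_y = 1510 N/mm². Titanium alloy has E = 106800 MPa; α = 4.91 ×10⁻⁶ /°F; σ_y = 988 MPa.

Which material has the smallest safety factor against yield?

soda-lime glass

Per material, after unit conversion:
  bronze: E = 107.6, α = 18.7, σ_y = 243.0 → σ = 241 MPa, n = 1.01
  alloy steel: E = 207.8, α = 11.6, σ_y = 848.0 → σ = 289 MPa, n = 2.93
  soda-lime glass: E = 68.87, α = 9.27, σ_y = 57.30 → σ = 76.6 MPa, n = 0.748
  maraging steel: E = 181.0, α = 10.5, σ_y = 1510 → σ = 228 MPa, n = 6.62
  titanium alloy: E = 106.8, α = 8.84, σ_y = 988.0 → σ = 113 MPa, n = 8.72
Smallest n: soda-lime glass with n = 0.748.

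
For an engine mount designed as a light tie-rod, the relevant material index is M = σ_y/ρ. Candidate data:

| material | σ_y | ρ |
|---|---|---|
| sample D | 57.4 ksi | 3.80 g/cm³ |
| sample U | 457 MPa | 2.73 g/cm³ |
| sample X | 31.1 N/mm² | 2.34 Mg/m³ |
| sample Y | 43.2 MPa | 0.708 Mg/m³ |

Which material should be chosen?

sample U

After converting to SI:
  sample D: σ_y = 395.8 MPa, ρ = 3800 kg/m³
  sample U: σ_y = 457.0 MPa, ρ = 2730 kg/m³
  sample X: σ_y = 31.10 MPa, ρ = 2340 kg/m³
  sample Y: σ_y = 43.20 MPa, ρ = 708.0 kg/m³
  sample U: M = 167 kN·m/kg
  sample D: M = 104 kN·m/kg
  sample Y: M = 61.0 kN·m/kg
  sample X: M = 13.3 kN·m/kg
Sample U has the largest M.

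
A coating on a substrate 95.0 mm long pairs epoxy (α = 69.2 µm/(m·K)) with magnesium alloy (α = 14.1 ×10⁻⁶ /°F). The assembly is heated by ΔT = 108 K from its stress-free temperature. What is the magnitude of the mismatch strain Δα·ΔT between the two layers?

4.73×10⁻³

magnesium alloy: α = 14.1×10⁻⁶/°F × 9/5 = 25.4×10⁻⁶/K.
Δα = |69.2 − 25.4|×10⁻⁶/K = 43.8×10⁻⁶/K.
Mismatch strain = Δα·ΔT = 43.8×10⁻⁶ × 108.0 = 4.73×10⁻³.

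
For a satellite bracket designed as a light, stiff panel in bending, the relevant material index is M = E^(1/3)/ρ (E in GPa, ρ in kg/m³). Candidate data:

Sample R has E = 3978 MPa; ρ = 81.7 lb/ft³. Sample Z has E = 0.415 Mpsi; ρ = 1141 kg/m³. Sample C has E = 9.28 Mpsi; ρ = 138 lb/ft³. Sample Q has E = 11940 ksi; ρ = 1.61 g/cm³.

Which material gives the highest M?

Normalizing units and computing the index:
  sample R: E = 3.978 GPa, ρ = 1309 kg/m³
  sample Z: E = 2.861 GPa, ρ = 1141 kg/m³
  sample C: E = 63.98 GPa, ρ = 2211 kg/m³
  sample Q: E = 82.32 GPa, ρ = 1610 kg/m³
  sample Q: M = 2.70×10⁻³
  sample C: M = 1.81×10⁻³
  sample Z: M = 1.24×10⁻³
  sample R: M = 1.21×10⁻³
Sample Q has the largest M.

sample Q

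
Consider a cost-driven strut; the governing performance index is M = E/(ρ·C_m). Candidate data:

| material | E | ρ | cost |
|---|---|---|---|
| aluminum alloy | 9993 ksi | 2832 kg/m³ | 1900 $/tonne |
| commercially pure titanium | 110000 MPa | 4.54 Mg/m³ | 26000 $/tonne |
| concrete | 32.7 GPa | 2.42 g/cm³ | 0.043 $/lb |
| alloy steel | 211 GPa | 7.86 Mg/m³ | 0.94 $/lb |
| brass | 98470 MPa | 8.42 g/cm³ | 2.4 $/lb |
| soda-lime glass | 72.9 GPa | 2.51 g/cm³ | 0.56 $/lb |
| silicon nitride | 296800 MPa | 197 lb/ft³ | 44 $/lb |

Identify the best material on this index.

concrete

In SI units:
  aluminum alloy: E = 68.90 GPa, ρ = 2832 kg/m³, cost = 1.900 $/kg
  commercially pure titanium: E = 110.0 GPa, ρ = 4540 kg/m³, cost = 26.00 $/kg
  concrete: E = 32.70 GPa, ρ = 2420 kg/m³, cost = 0.09480 $/kg
  alloy steel: E = 211.0 GPa, ρ = 7860 kg/m³, cost = 2.072 $/kg
  brass: E = 98.47 GPa, ρ = 8420 kg/m³, cost = 5.291 $/kg
  soda-lime glass: E = 72.90 GPa, ρ = 2510 kg/m³, cost = 1.235 $/kg
  silicon nitride: E = 296.8 GPa, ρ = 3156 kg/m³, cost = 97.00 $/kg
  concrete: M = 143 MN·m per $
  soda-lime glass: M = 23.5 MN·m per $
  alloy steel: M = 13.0 MN·m per $
  aluminum alloy: M = 12.8 MN·m per $
  brass: M = 2.21 MN·m per $
  silicon nitride: M = 0.970 MN·m per $
  commercially pure titanium: M = 0.932 MN·m per $
Concrete has the largest M.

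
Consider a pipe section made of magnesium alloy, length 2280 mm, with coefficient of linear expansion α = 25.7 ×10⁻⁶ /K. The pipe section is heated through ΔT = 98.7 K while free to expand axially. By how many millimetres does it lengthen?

ΔL = α·L₀·ΔT = 25.7×10⁻⁶ × 2280 mm × 98.70 K = 5.78 mm.

5.78 mm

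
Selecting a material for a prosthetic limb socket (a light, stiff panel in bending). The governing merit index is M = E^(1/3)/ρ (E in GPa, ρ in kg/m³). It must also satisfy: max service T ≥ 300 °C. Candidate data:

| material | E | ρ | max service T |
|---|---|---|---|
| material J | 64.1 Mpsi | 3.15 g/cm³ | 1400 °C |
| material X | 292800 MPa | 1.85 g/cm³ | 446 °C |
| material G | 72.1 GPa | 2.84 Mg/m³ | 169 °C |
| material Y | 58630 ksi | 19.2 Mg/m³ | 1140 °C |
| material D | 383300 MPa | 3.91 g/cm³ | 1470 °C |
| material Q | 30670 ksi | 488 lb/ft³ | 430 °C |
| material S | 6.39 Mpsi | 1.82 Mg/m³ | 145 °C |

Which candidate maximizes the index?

material X

Screen on constraints: max service T ≥ 300 °C. Survivors: material J, material X, material Y, material D, material Q.
Convert each candidate to consistent units, then evaluate M:
  material J: E = 442.0 GPa, ρ = 3150 kg/m³
  material X: E = 292.8 GPa, ρ = 1850 kg/m³
  material Y: E = 404.2 GPa, ρ = 19200 kg/m³
  material D: E = 383.3 GPa, ρ = 3910 kg/m³
  material Q: E = 211.5 GPa, ρ = 7817 kg/m³
  material X: M = 3.59×10⁻³
  material J: M = 2.42×10⁻³
  material D: M = 1.86×10⁻³
  material Q: M = 0.762×10⁻³
  material Y: M = 0.385×10⁻³
Highest index: material X.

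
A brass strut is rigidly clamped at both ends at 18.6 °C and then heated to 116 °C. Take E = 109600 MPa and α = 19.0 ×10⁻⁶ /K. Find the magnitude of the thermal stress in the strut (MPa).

203 MPa

E = 109600 MPa = 109.6 GPa.
ΔT = 97.40 K. Constrained thermal stress σ = E·α·ΔT = 109.6×10³ MPa × 19.0×10⁻⁶ × 97.40 = 203 MPa (compressive).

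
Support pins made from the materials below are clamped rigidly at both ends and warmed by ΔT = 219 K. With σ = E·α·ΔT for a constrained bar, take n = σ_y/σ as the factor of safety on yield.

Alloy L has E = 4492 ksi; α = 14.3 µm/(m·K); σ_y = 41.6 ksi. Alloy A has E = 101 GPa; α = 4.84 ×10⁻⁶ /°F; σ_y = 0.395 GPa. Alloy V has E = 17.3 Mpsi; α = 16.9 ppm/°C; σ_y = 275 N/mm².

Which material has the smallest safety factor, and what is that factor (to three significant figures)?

Converting E to GPa, α to ×10⁻⁶/K, σ_y to MPa, then σ and n for each:
  alloy L: E = 30.97, α = 14.3, σ_y = 286.8 → σ = 97.0 MPa, n = 2.96
  alloy A: E = 101.0, α = 8.71, σ_y = 395.0 → σ = 193 MPa, n = 2.05
  alloy V: E = 119.3, α = 16.9, σ_y = 275.0 → σ = 441 MPa, n = 0.623
Smallest n: alloy V with n = 0.623.

alloy V, n = 0.623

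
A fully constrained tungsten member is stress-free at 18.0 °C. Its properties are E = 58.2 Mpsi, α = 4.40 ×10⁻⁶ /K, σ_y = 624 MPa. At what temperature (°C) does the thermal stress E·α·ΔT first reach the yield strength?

E = 58.2 Mpsi = 401.3 GPa.
E·α·ΔT = 624.0 MPa ⇒ ΔT = 624.0 / (401.3×10³ × 4.40×10⁻⁶) = 353.4 K.
T = 18.0 + 353.4 = 371.4 °C.

371 °C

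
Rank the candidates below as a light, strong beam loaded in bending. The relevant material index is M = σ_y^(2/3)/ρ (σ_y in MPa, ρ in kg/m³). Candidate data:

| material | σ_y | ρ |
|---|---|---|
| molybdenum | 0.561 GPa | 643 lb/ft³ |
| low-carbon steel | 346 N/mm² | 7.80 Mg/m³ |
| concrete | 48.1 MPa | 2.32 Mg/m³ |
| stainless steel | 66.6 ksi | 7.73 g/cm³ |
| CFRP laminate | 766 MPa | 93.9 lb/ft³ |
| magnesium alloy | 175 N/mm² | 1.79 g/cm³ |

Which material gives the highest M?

CFRP laminate

Putting every candidate on a common basis:
  molybdenum: σ_y = 561.0 MPa, ρ = 10300 kg/m³
  low-carbon steel: σ_y = 346.0 MPa, ρ = 7800 kg/m³
  concrete: σ_y = 48.10 MPa, ρ = 2320 kg/m³
  stainless steel: σ_y = 459.2 MPa, ρ = 7730 kg/m³
  CFRP laminate: σ_y = 766.0 MPa, ρ = 1504 kg/m³
  magnesium alloy: σ_y = 175.0 MPa, ρ = 1790 kg/m³
  CFRP laminate: M = 55.7×10⁻³
  magnesium alloy: M = 17.5×10⁻³
  stainless steel: M = 7.70×10⁻³
  molybdenum: M = 6.60×10⁻³
  low-carbon steel: M = 6.32×10⁻³
  concrete: M = 5.70×10⁻³
CFRP laminate ranks first.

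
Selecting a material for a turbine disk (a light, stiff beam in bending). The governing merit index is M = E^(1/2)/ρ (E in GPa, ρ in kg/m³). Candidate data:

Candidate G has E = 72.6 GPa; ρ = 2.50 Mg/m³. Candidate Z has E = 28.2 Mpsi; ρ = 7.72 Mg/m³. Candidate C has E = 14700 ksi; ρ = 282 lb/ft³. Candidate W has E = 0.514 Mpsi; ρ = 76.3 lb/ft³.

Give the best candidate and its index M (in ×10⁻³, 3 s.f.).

Putting every candidate on a common basis:
  candidate G: E = 72.60 GPa, ρ = 2500 kg/m³
  candidate Z: E = 194.4 GPa, ρ = 7720 kg/m³
  candidate C: E = 101.4 GPa, ρ = 4517 kg/m³
  candidate W: E = 3.544 GPa, ρ = 1222 kg/m³
  candidate G: M = 3.41×10⁻³
  candidate C: M = 2.23×10⁻³
  candidate Z: M = 1.81×10⁻³
  candidate W: M = 1.54×10⁻³
The maximum is for candidate G.

candidate G, M = 3.41×10⁻³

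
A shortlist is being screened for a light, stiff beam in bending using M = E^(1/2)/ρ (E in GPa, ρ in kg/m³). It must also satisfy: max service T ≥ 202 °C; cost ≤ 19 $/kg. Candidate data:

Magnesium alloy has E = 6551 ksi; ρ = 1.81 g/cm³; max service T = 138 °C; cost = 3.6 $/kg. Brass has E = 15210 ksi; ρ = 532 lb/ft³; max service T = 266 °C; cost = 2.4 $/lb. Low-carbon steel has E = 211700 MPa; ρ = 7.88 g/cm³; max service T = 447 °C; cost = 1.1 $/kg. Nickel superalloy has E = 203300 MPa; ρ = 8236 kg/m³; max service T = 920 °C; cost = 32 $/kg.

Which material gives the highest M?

low-carbon steel

Screen on constraints: max service T ≥ 202 °C; cost ≤ 19 $/kg. Survivors: brass, low-carbon steel.
Normalizing units and computing the index:
  brass: E = 104.9 GPa, ρ = 8522 kg/m³
  low-carbon steel: E = 211.7 GPa, ρ = 7880 kg/m³
  low-carbon steel: M = 1.85×10⁻³
  brass: M = 1.20×10⁻³
Highest index: low-carbon steel.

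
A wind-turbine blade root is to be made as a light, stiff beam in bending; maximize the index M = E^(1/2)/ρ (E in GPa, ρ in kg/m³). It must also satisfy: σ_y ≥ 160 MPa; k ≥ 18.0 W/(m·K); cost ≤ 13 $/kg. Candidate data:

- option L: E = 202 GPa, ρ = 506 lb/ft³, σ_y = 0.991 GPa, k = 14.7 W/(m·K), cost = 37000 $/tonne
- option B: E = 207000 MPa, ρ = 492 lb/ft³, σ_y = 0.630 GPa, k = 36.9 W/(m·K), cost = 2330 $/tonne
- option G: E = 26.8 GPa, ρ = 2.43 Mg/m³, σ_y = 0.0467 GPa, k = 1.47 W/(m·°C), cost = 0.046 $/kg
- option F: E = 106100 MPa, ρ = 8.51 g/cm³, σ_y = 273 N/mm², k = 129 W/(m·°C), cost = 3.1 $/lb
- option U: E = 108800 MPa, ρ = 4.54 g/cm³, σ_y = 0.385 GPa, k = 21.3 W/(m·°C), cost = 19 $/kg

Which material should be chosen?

Screen on constraints: σ_y ≥ 160 MPa; k ≥ 18.0 W/(m·K); cost ≤ 13 $/kg. Survivors: option B, option F.
In SI units:
  option B: E = 207.0 GPa, ρ = 7881 kg/m³
  option F: E = 106.1 GPa, ρ = 8510 kg/m³
  option B: M = 1.83×10⁻³
  option F: M = 1.21×10⁻³
Option B ranks first.

option B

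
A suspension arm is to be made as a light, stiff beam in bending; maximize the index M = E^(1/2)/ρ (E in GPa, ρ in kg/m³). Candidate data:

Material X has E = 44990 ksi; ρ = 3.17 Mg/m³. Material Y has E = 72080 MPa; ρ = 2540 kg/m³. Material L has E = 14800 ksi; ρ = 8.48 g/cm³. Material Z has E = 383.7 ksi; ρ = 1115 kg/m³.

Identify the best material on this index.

material X

Normalizing units and computing the index:
  material X: E = 310.2 GPa, ρ = 3170 kg/m³
  material Y: E = 72.08 GPa, ρ = 2540 kg/m³
  material L: E = 102.0 GPa, ρ = 8480 kg/m³
  material Z: E = 2.646 GPa, ρ = 1115 kg/m³
  material X: M = 5.56×10⁻³
  material Y: M = 3.34×10⁻³
  material Z: M = 1.46×10⁻³
  material L: M = 1.19×10⁻³
Highest index: material X.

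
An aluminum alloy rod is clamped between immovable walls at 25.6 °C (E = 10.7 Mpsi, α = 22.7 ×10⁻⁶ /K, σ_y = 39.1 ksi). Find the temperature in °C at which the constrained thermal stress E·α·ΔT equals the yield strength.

E = 10.7 Mpsi = 73.77 GPa.
σ_y = 39.1 ksi = 269.6 MPa.
E·α·ΔT = 269.6 MPa ⇒ ΔT = 269.6 / (73.77×10³ × 22.7×10⁻⁶) = 161.0 K.
T = 25.6 + 161.0 = 186.6 °C.

187 °C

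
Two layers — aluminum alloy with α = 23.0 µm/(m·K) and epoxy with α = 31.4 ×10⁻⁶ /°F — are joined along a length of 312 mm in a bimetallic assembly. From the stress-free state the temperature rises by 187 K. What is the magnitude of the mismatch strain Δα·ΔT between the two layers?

6.27×10⁻³

epoxy: α = 31.4×10⁻⁶/°F × 9/5 = 56.5×10⁻⁶/K.
Δα = |23.0 − 56.5|×10⁻⁶/K = 33.5×10⁻⁶/K.
Mismatch strain = Δα·ΔT = 33.5×10⁻⁶ × 187.0 = 6.27×10⁻³.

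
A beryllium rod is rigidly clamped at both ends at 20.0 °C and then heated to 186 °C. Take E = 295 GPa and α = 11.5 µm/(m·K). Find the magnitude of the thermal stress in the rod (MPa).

563 MPa

ΔT = 166.0 K. Constrained thermal stress σ = E·α·ΔT = 295.0×10³ MPa × 11.5×10⁻⁶ × 166.0 = 563 MPa (compressive).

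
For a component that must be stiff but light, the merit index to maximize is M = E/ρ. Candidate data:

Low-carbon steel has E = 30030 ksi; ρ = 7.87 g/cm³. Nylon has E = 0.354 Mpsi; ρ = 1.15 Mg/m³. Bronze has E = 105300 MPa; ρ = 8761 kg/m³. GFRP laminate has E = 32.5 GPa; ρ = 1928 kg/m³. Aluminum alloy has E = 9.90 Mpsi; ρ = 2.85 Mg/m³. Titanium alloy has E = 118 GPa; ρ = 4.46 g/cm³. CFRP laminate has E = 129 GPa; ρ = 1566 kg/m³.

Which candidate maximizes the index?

In SI units:
  low-carbon steel: E = 207.0 GPa, ρ = 7870 kg/m³
  nylon: E = 2.441 GPa, ρ = 1150 kg/m³
  bronze: E = 105.3 GPa, ρ = 8761 kg/m³
  GFRP laminate: E = 32.50 GPa, ρ = 1928 kg/m³
  aluminum alloy: E = 68.26 GPa, ρ = 2850 kg/m³
  titanium alloy: E = 118.0 GPa, ρ = 4460 kg/m³
  CFRP laminate: E = 129.0 GPa, ρ = 1566 kg/m³
  CFRP laminate: M = 82.4 MN·m/kg
  titanium alloy: M = 26.5 MN·m/kg
  low-carbon steel: M = 26.3 MN·m/kg
  aluminum alloy: M = 24.0 MN·m/kg
  GFRP laminate: M = 16.9 MN·m/kg
  bronze: M = 12.0 MN·m/kg
  nylon: M = 2.12 MN·m/kg
The maximum is for CFRP laminate.

CFRP laminate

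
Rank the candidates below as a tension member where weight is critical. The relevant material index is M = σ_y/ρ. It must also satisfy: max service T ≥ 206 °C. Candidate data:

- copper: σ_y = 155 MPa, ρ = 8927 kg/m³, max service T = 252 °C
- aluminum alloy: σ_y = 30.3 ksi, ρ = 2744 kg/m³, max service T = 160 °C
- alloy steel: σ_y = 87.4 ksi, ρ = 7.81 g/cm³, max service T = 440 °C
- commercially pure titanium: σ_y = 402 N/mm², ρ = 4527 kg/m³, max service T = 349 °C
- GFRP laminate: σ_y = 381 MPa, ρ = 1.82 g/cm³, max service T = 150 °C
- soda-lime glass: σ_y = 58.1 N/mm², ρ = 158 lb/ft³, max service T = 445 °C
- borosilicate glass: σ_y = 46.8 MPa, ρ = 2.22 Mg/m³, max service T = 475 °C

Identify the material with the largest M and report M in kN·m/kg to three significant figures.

commercially pure titanium, M = 88.8 kN·m/kg

Screen on constraints: max service T ≥ 206 °C. Survivors: copper, alloy steel, commercially pure titanium, soda-lime glass, borosilicate glass.
Putting every candidate on a common basis:
  copper: σ_y = 155.0 MPa, ρ = 8927 kg/m³
  alloy steel: σ_y = 602.6 MPa, ρ = 7810 kg/m³
  commercially pure titanium: σ_y = 402.0 MPa, ρ = 4527 kg/m³
  soda-lime glass: σ_y = 58.10 MPa, ρ = 2531 kg/m³
  borosilicate glass: σ_y = 46.80 MPa, ρ = 2220 kg/m³
  commercially pure titanium: M = 88.8 kN·m/kg
  alloy steel: M = 77.2 kN·m/kg
  soda-lime glass: M = 23.0 kN·m/kg
  borosilicate glass: M = 21.1 kN·m/kg
  copper: M = 17.4 kN·m/kg
Commercially pure titanium has the largest M.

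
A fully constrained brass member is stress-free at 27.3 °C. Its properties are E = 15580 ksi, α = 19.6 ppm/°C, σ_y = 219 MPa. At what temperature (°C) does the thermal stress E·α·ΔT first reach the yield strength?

E = 15580 ksi = 107.4 GPa.
E·α·ΔT = 219.0 MPa ⇒ ΔT = 219.0 / (107.4×10³ × 19.6×10⁻⁶) = 104.0 K.
T = 27.3 + 104.0 = 131.3 °C.

131 °C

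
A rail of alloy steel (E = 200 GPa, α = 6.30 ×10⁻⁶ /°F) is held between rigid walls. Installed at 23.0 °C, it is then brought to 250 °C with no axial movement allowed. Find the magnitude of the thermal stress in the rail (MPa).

515 MPa

α = 6.30×10⁻⁶/°F × 9/5 = 11.3×10⁻⁶/K.
ΔT = 227.0 K. Constrained thermal stress σ = E·α·ΔT = 200.0×10³ MPa × 11.3×10⁻⁶ × 227.0 = 515 MPa (compressive).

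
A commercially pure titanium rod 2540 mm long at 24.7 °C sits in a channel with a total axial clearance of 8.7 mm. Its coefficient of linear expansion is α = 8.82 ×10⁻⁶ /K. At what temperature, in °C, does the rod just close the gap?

α·L₀·ΔT = 8.7 mm ⇒ ΔT = 8.7 / (8.82×10⁻⁶ × 2540.0) = 388.3 K.
T = 24.7 + 388.3 = 413.0 °C.

413 °C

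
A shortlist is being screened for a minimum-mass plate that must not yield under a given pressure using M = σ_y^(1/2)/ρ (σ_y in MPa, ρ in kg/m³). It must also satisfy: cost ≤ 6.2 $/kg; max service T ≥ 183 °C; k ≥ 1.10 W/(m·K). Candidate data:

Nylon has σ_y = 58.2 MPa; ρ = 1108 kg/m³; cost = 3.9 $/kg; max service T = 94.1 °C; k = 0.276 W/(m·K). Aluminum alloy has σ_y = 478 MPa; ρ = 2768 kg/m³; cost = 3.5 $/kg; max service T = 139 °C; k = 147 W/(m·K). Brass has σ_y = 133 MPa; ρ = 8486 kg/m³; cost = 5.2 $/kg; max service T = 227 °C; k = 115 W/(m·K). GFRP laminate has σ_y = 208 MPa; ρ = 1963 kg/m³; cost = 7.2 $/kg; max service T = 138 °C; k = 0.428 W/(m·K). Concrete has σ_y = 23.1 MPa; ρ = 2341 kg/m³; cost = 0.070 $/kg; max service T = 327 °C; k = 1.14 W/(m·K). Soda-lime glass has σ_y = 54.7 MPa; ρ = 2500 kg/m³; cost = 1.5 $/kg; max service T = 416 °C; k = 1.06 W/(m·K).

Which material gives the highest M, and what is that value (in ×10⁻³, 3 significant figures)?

concrete, M = 2.05×10⁻³

Screen on constraints: cost ≤ 6.2 $/kg; max service T ≥ 183 °C; k ≥ 1.10 W/(m·K). Survivors: brass, concrete.
Computing M directly (units already consistent):
  concrete: M = 2.05×10⁻³
  brass: M = 1.36×10⁻³
Highest index: concrete.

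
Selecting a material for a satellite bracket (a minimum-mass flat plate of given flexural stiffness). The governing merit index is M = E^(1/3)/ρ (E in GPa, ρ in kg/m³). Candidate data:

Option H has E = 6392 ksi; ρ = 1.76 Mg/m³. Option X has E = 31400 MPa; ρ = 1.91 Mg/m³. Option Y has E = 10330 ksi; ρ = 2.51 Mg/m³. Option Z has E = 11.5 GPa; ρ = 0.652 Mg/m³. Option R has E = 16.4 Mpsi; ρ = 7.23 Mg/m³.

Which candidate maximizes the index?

After converting to SI:
  option H: E = 44.07 GPa, ρ = 1760 kg/m³
  option X: E = 31.40 GPa, ρ = 1910 kg/m³
  option Y: E = 71.22 GPa, ρ = 2510 kg/m³
  option Z: E = 11.50 GPa, ρ = 652.0 kg/m³
  option R: E = 113.1 GPa, ρ = 7230 kg/m³
  option Z: M = 3.46×10⁻³
  option H: M = 2.01×10⁻³
  option X: M = 1.65×10⁻³
  option Y: M = 1.65×10⁻³
  option R: M = 0.669×10⁻³
The maximum is for option Z.

option Z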